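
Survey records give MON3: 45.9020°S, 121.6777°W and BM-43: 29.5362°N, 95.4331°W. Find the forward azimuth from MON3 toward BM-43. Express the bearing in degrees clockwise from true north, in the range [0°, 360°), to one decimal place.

23.1°

Δλ = 26.2446°
y = sin Δλ · cos φ₂ = 0.384737
x = cos φ₁ sin φ₂ − sin φ₁ cos φ₂ cos Δλ = 0.903467
θ = atan2(y, x) = 23.0665° → 23.0665° (mod 360°)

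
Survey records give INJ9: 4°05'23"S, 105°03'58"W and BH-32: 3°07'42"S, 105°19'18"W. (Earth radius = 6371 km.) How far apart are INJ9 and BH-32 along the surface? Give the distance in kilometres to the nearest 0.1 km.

INJ9: φ = -4.08972°, λ = -105.06611°
BH-32: φ = -3.12833°, λ = -105.32167°
Δφ = 0.9614°,  Δλ = -0.2556°
a = sin²(Δφ/2) + cos φ₁ cos φ₂ sin²(Δλ/2) = 0.000075
c = 2·arcsin(√a) = 0.017360 rad = 0.9946°
d = R·c = 6371 × 0.017360 = 110.6 km

110.6 km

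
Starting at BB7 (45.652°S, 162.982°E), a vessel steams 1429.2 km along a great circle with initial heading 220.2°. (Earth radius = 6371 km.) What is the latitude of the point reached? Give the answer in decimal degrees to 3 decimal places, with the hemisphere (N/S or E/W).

54.682°S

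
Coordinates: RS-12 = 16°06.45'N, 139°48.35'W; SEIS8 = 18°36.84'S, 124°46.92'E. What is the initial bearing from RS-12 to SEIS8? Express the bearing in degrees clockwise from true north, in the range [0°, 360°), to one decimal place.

RS-12: φ = +16.10750°, λ = -139.80583°
SEIS8: φ = -18.61400°, λ = +124.78200°
Δλ = -95.4122°
y = sin Δλ · cos φ₂ = -0.943466
x = cos φ₁ sin φ₂ − sin φ₁ cos φ₂ cos Δλ = -0.281861
θ = atan2(y, x) = -106.6336° → 253.3664° (mod 360°)

253.4°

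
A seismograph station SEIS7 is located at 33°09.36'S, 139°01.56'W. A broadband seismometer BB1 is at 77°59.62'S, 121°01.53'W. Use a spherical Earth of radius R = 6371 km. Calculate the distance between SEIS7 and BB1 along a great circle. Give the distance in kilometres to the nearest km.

5062 km

SEIS7: φ = -33.15600°, λ = -139.02600°
BB1: φ = -77.99367°, λ = -121.02550°
Δφ = -44.8377°,  Δλ = 18.0005°
a = sin²(Δφ/2) + cos φ₁ cos φ₂ sin²(Δλ/2) = 0.149708
c = 2·arcsin(√a) = 0.794582 rad = 45.5262°
d = R·c = 6371 × 0.794582 = 5062.3 km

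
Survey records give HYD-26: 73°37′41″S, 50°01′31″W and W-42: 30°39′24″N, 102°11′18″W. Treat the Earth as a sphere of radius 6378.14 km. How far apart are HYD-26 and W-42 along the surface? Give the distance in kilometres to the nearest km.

12235 km

HYD-26: φ = -73.62806°, λ = -50.02528°
W-42: φ = +30.65667°, λ = -102.18833°
Δφ = 104.2847°,  Δλ = -52.1631°
a = sin²(Δφ/2) + cos φ₁ cos φ₂ sin²(Δλ/2) = 0.670239
c = 2·arcsin(√a) = 1.918222 rad = 109.9060°
d = R·c = 6378.14 × 1.918222 = 12234.7 km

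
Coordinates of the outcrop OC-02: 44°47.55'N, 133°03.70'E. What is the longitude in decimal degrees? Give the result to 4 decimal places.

133° + 3.70′/60 = 133 + 0.06167 = 133.0617°

133.0617°E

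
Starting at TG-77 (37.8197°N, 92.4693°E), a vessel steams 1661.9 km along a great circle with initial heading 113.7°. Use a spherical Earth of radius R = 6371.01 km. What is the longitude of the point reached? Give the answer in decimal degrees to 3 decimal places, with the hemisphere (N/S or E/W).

108.410°E

δ = d/R = 1661.9/6371.01 = 0.260853 rad
φ₂ = arcsin(sin φ₁ cos δ + cos φ₁ sin δ cos θ)
   = arcsin(0.61318·0.96617 + 0.78994·0.25791·-0.40195) = 30.70020°
λ₂ = λ₁ + atan2(sin θ sin δ cos φ₁, cos δ − sin φ₁ sin φ₂) = 108.41020°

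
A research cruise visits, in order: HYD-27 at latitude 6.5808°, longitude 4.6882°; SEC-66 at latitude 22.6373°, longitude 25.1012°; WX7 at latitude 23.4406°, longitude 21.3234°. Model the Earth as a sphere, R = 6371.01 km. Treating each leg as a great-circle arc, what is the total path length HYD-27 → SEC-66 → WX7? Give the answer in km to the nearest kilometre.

3220 km

HYD-27→SEC-66: c = 0.443135 rad, d = 2823.21 km
SEC-66→WX7: c = 0.062272 rad, d = 396.74 km
Total = 2823.21 + 396.74 = 3219.95 km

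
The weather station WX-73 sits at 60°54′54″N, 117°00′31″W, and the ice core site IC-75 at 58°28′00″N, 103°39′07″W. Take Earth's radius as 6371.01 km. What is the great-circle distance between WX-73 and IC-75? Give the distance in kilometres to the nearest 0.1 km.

WX-73: φ = +60.91500°, λ = -117.00861°
IC-75: φ = +58.46667°, λ = -103.65194°
Δφ = -2.4483°,  Δλ = 13.3567°
a = sin²(Δφ/2) + cos φ₁ cos φ₂ sin²(Δλ/2) = 0.003895
c = 2·arcsin(√a) = 0.124898 rad = 7.1561°
d = R·c = 6371.01 × 0.124898 = 795.7 km

795.7 km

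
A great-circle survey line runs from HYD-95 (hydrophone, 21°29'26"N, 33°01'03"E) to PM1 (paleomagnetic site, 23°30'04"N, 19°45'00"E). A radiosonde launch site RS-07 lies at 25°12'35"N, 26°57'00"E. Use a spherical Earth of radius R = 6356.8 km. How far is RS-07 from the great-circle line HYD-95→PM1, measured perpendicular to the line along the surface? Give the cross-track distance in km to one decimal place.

HYD-95: φ = +21.49056°, λ = +33.01750°
PM1: φ = +23.50111°, λ = +19.75000°
RS-07: φ = +25.20972°, λ = +26.95000°
δ₁₃ = central angle HYD-95→RS-07 = 0.116874 rad  (haversine)
θ₁₃ = bearing HYD-95→RS-07 = 304.903°,  θ₁₂ = bearing HYD-95→PM1 = 281.822°
dₓₜ = R·arcsin(sin δ₁₃ · sin(θ₁₃ − θ₁₂)) = 6356.8·arcsin(0.11661·sin(23.082°)) = 290.708 km
|dₓₜ| = 290.708 km

290.7 km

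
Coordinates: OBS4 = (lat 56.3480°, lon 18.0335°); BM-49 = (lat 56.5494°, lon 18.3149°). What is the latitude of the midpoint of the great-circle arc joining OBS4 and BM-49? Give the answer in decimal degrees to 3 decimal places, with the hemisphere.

Bx = cos φ₂ cos Δλ = 0.551211,  By = cos φ₂ sin Δλ = 0.002707
φₘ = atan2(sin φ₁ + sin φ₂, √((cos φ₁ + Bx)² + By²)) = 56.44878°
λₘ = λ₁ + atan2(By, cos φ₁ + Bx) = 18.17383°

56.449°N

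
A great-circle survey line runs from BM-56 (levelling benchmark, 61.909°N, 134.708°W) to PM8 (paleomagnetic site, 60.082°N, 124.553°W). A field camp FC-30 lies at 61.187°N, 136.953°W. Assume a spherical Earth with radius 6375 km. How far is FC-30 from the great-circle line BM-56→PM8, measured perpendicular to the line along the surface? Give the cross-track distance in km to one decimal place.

108.2 km

δ₁₃ = central angle BM-56→FC-30 = 0.022521 rad  (haversine)
θ₁₃ = bearing BM-56→FC-30 = 236.970°,  θ₁₂ = bearing BM-56→PM8 = 105.863°
dₓₜ = R·arcsin(sin δ₁₃ · sin(θ₁₃ − θ₁₂)) = 6375·arcsin(0.02252·sin(131.106°)) = 108.174 km
|dₓₜ| = 108.174 km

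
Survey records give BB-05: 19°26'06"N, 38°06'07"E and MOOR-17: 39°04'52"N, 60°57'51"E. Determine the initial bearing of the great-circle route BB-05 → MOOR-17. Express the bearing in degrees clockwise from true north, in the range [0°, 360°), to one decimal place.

40.2°

BB-05: φ = +19.43500°, λ = +38.10194°
MOOR-17: φ = +39.08111°, λ = +60.96417°
Δλ = 22.8622°
y = sin Δλ · cos φ₂ = 0.301588
x = cos φ₁ sin φ₂ − sin φ₁ cos φ₂ cos Δλ = 0.356500
θ = atan2(y, x) = 40.2301° → 40.2301° (mod 360°)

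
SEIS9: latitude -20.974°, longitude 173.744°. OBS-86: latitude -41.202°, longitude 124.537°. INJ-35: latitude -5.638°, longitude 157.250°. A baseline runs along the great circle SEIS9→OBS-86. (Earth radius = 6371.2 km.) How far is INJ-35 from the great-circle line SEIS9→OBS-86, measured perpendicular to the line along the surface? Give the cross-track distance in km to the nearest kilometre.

2417 km

δ₁₃ = central angle SEIS9→INJ-35 = 0.386714 rad  (haversine)
θ₁₃ = bearing SEIS9→INJ-35 = 311.483°,  θ₁₂ = bearing SEIS9→OBS-86 = 232.371°
dₓₜ = R·arcsin(sin δ₁₃ · sin(θ₁₃ − θ₁₂)) = 6371.2·arcsin(0.37715·sin(79.112°)) = 2417.194 km
|dₓₜ| = 2417.194 km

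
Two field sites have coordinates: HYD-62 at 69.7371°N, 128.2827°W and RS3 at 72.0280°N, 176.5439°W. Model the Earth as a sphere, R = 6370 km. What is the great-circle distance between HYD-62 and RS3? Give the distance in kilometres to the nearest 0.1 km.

1726.8 km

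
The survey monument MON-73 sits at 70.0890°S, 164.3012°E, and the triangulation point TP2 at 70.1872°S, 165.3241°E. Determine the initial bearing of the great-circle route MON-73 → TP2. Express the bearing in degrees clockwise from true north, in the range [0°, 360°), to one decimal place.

Δλ = 1.0229°
y = sin Δλ · cos φ₂ = 0.006051
x = cos φ₁ sin φ₂ − sin φ₁ cos φ₂ cos Δλ = -0.001765
θ = atan2(y, x) = 106.2589° → 106.2589° (mod 360°)

106.3°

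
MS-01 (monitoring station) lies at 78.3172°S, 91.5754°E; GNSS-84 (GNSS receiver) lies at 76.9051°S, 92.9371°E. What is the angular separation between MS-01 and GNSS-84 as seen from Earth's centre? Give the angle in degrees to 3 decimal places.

Δφ = 1.4121°,  Δλ = 1.3617°
a = sin²(Δφ/2) + cos φ₁ cos φ₂ sin²(Δλ/2) = 0.000158
c = 2·arcsin(√a) = 0.025166 rad = 1.4419°

1.442°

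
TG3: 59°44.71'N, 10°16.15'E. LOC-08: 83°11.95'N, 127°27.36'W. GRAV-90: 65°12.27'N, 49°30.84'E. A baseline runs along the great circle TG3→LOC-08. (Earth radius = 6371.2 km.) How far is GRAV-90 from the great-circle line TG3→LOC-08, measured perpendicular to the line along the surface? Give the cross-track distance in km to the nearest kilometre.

1855 km

TG3: φ = +59.74517°, λ = +10.26917°
LOC-08: φ = +83.19917°, λ = -127.45600°
GRAV-90: φ = +65.20450°, λ = +49.51400°
δ₁₃ = central angle TG3→GRAV-90 = 0.324518 rad  (haversine)
θ₁₃ = bearing TG3→GRAV-90 = 56.314°,  θ₁₂ = bearing TG3→LOC-08 = 352.126°
dₓₜ = R·arcsin(sin δ₁₃ · sin(θ₁₃ − θ₁₂)) = 6371.2·arcsin(0.31885·sin(-295.812°)) = 1854.887 km
|dₓₜ| = 1854.887 km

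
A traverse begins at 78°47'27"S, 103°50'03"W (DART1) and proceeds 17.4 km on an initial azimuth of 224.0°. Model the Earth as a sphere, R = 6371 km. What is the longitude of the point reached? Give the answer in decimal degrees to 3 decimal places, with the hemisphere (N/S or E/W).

104.399°W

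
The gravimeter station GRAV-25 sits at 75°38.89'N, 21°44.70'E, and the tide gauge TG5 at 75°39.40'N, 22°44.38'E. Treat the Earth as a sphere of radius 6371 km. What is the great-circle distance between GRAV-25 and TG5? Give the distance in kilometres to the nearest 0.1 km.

GRAV-25: φ = +75.64817°, λ = +21.74500°
TG5: φ = +75.65667°, λ = +22.73967°
Δφ = 0.0085°,  Δλ = 0.9947°
a = sin²(Δφ/2) + cos φ₁ cos φ₂ sin²(Δλ/2) = 0.000005
c = 2·arcsin(√a) = 0.004304 rad = 0.2466°
d = R·c = 6371 × 0.004304 = 27.4 km

27.4 km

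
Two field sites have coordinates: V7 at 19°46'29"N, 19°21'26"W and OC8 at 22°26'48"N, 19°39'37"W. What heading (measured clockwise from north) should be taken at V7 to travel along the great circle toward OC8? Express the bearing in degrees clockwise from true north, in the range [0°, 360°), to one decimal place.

V7: φ = +19.77472°, λ = -19.35722°
OC8: φ = +22.44667°, λ = -19.66028°
Δλ = -0.3031°
y = sin Δλ · cos φ₂ = -0.004889
x = cos φ₁ sin φ₂ − sin φ₁ cos φ₂ cos Δλ = 0.046622
θ = atan2(y, x) = -5.9859° → 354.0141° (mod 360°)

354.0°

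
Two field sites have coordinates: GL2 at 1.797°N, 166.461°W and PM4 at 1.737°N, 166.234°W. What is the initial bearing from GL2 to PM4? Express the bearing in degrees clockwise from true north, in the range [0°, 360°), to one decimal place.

Δλ = 0.2270°
y = sin Δλ · cos φ₂ = 0.003960
x = cos φ₁ sin φ₂ − sin φ₁ cos φ₂ cos Δλ = -0.001047
θ = atan2(y, x) = 104.8089° → 104.8089° (mod 360°)

104.8°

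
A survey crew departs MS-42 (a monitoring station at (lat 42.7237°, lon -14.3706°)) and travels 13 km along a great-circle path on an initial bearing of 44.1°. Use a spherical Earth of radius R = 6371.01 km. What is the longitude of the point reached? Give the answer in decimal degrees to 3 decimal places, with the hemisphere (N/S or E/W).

14.260°W

δ = d/R = 13/6371.01 = 0.002040 rad
φ₂ = arcsin(sin φ₁ cos δ + cos φ₁ sin δ cos θ)
   = arcsin(0.67846·1.00000 + 0.73463·0.00204·0.71813) = 42.80760°
λ₂ = λ₁ + atan2(sin θ sin δ cos φ₁, cos δ − sin φ₁ sin φ₂) = -14.25970°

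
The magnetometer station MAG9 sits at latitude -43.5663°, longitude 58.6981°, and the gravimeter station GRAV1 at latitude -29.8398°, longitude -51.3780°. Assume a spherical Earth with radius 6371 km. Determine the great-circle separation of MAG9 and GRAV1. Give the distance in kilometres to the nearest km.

9195 km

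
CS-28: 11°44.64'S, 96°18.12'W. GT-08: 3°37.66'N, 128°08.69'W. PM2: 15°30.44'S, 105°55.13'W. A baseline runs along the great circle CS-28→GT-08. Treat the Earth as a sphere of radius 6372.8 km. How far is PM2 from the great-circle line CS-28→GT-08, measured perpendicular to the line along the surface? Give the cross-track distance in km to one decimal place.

CS-28: φ = -11.74400°, λ = -96.30200°
GT-08: φ = +3.62767°, λ = -128.14483°
PM2: φ = -15.50733°, λ = -105.91883°
δ₁₃ = central angle CS-28→PM2 = 0.175807 rad  (haversine)
θ₁₃ = bearing CS-28→PM2 = 246.982°,  θ₁₂ = bearing CS-28→GT-08 = 294.007°
dₓₜ = R·arcsin(sin δ₁₃ · sin(θ₁₃ − θ₁₂)) = 6372.8·arcsin(0.17490·sin(-47.026°)) = -817.764 km
|dₓₜ| = 817.764 km

817.8 km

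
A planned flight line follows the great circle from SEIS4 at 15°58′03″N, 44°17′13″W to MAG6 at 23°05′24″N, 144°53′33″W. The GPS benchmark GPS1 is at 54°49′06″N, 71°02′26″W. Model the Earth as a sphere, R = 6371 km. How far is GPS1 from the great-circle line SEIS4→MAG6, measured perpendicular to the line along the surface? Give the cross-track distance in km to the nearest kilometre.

SEIS4: φ = +15.96750°, λ = -44.28694°
MAG6: φ = +23.09000°, λ = -144.89250°
GPS1: φ = +54.81833°, λ = -71.04056°
δ₁₃ = central angle SEIS4→GPS1 = 0.767739 rad  (haversine)
θ₁₃ = bearing SEIS4→GPS1 = 338.071°,  θ₁₂ = bearing SEIS4→MAG6 = 295.104°
dₓₜ = R·arcsin(sin δ₁₃ · sin(θ₁₃ − θ₁₂)) = 6371·arcsin(0.69451·sin(42.968°)) = 3141.603 km
|dₓₜ| = 3141.603 km

3142 km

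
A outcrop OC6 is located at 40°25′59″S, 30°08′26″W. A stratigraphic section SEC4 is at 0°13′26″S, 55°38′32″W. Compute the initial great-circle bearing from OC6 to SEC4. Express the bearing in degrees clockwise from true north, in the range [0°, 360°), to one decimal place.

OC6: φ = -40.43306°, λ = -30.14056°
SEC4: φ = -0.22389°, λ = -55.64222°
Δλ = -25.5017°
y = sin Δλ · cos φ₂ = -0.430534
x = cos φ₁ sin φ₂ − sin φ₁ cos φ₂ cos Δλ = 0.582393
θ = atan2(y, x) = -36.4737° → 323.5263° (mod 360°)

323.5°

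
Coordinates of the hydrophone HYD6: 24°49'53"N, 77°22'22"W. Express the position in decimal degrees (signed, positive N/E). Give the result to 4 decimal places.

+24.8314°, -77.3728°

lat: 24.8314° N → +24.8314°
lon: 77.3728° W → -77.3728°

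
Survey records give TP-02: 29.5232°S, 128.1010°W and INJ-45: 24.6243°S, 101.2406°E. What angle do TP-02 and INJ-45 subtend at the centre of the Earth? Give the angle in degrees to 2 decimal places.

Δφ = 4.8989°,  Δλ = -130.6584°
a = sin²(Δφ/2) + cos φ₁ cos φ₂ sin²(Δλ/2) = 0.655033
c = 2·arcsin(√a) = 1.886059 rad = 108.0632°

108.06°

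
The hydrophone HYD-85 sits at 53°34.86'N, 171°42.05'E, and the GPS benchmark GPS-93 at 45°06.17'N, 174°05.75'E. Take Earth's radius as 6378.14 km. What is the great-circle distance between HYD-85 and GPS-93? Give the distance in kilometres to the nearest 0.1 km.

HYD-85: φ = +53.58100°, λ = +171.70083°
GPS-93: φ = +45.10283°, λ = +174.09583°
Δφ = -8.4782°,  Δλ = 2.3950°
a = sin²(Δφ/2) + cos φ₁ cos φ₂ sin²(Δλ/2) = 0.005647
c = 2·arcsin(√a) = 0.150434 rad = 8.6193°
d = R·c = 6378.14 × 0.150434 = 959.5 km

959.5 km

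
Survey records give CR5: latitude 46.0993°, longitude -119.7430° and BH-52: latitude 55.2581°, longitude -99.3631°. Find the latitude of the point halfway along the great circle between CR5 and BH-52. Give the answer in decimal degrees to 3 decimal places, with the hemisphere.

Bx = cos φ₂ cos Δλ = 0.534208,  By = cos φ₂ sin Δλ = 0.198457
φₘ = atan2(sin φ₁ + sin φ₂, √((cos φ₁ + Bx)² + By²)) = 51.12022°
λₘ = λ₁ + atan2(By, cos φ₁ + Bx) = -110.56000°

51.120°N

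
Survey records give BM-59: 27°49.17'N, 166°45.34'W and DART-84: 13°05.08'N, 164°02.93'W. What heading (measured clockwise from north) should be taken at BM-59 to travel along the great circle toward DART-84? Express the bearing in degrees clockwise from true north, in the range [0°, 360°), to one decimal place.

169.7°

BM-59: φ = +27.81950°, λ = -166.75567°
DART-84: φ = +13.08467°, λ = -164.04883°
Δλ = 2.7068°
y = sin Δλ · cos φ₂ = 0.045999
x = cos φ₁ sin φ₂ − sin φ₁ cos φ₂ cos Δλ = -0.253839
θ = atan2(y, x) = 169.7286° → 169.7286° (mod 360°)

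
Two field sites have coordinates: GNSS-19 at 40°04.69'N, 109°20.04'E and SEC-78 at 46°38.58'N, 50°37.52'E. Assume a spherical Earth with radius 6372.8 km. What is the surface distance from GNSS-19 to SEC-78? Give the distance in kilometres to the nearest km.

GNSS-19: φ = +40.07817°, λ = +109.33400°
SEC-78: φ = +46.64300°, λ = +50.62533°
Δφ = 6.5648°,  Δλ = -58.7087°
a = sin²(Δφ/2) + cos φ₁ cos φ₂ sin²(Δλ/2) = 0.129515
c = 2·arcsin(√a) = 0.736284 rad = 42.1859°
d = R·c = 6372.8 × 0.736284 = 4692.2 km

4692 km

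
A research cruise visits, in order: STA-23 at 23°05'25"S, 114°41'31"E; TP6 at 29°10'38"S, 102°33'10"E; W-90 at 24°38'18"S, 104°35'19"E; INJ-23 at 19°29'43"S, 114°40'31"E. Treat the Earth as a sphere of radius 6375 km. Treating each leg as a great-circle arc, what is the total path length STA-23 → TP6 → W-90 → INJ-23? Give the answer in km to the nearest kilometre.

STA-23: φ = -23.09028°, λ = +114.69194°
TP6: φ = -29.17722°, λ = +102.55278°
W-90: φ = -24.63833°, λ = +104.58861°
INJ-23: φ = -19.49528°, λ = +114.67528°
STA-23→TP6: c = 0.217671 rad, d = 1387.65 km
TP6→W-90: c = 0.085315 rad, d = 543.88 km
W-90→INJ-23: c = 0.186115 rad, d = 1186.48 km
Total = 1387.65 + 543.88 + 1186.48 = 3118.02 km

3118 km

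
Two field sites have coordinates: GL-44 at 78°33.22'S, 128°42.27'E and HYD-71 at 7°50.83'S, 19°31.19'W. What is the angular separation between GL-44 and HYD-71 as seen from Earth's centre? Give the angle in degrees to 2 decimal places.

GL-44: φ = -78.55367°, λ = +128.70450°
HYD-71: φ = -7.84717°, λ = -19.51983°
Δφ = 70.7065°,  Δλ = -148.2243°
a = sin²(Δφ/2) + cos φ₁ cos φ₂ sin²(Δλ/2) = 0.516655
c = 2·arcsin(√a) = 1.604113 rad = 91.9089°

91.91°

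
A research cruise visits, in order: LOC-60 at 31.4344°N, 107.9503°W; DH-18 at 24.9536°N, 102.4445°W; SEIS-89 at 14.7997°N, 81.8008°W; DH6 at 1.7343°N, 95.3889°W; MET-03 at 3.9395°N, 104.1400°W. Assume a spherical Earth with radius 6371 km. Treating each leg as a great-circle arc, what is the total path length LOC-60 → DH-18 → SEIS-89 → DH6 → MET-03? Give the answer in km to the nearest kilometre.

6416 km

LOC-60→DH-18: c = 0.141250 rad, d = 899.90 km
DH-18→SEIS-89: c = 0.381643 rad, d = 2431.45 km
SEIS-89→DH6: c = 0.326834 rad, d = 2082.26 km
DH6→MET-03: c = 0.157319 rad, d = 1002.28 km
Total = 899.90 + 2431.45 + 2082.26 + 1002.28 = 6415.89 km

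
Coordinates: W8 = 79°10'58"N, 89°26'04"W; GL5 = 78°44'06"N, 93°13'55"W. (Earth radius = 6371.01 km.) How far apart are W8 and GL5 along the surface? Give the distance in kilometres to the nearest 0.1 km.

94.9 km

W8: φ = +79.18278°, λ = -89.43444°
GL5: φ = +78.73500°, λ = -93.23194°
Δφ = -0.4478°,  Δλ = -3.7975°
a = sin²(Δφ/2) + cos φ₁ cos φ₂ sin²(Δλ/2) = 0.000056
c = 2·arcsin(√a) = 0.014902 rad = 0.8538°
d = R·c = 6371.01 × 0.014902 = 94.9 km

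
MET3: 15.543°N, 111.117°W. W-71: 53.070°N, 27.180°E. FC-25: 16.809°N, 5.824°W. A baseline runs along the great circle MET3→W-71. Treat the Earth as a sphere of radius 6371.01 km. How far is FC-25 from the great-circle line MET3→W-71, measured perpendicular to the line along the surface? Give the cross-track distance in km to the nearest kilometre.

4945 km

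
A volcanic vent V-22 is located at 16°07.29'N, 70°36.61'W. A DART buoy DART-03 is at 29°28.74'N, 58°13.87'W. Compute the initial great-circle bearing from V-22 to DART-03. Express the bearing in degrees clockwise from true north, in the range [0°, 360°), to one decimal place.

V-22: φ = +16.12150°, λ = -70.61017°
DART-03: φ = +29.47900°, λ = -58.23117°
Δλ = 12.3790°
y = sin Δλ · cos φ₂ = 0.186623
x = cos φ₁ sin φ₂ − sin φ₁ cos φ₂ cos Δλ = 0.236646
θ = atan2(y, x) = 38.2599° → 38.2599° (mod 360°)

38.3°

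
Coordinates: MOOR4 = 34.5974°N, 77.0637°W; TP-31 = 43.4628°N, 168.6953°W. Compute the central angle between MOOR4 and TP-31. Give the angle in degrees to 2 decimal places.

68.06°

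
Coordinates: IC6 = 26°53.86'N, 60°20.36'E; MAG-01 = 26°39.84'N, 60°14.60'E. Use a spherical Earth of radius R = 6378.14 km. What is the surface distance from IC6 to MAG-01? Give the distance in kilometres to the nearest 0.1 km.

IC6: φ = +26.89767°, λ = +60.33933°
MAG-01: φ = +26.66400°, λ = +60.24333°
Δφ = -0.2337°,  Δλ = -0.0960°
a = sin²(Δφ/2) + cos φ₁ cos φ₂ sin²(Δλ/2) = 0.000005
c = 2·arcsin(√a) = 0.004344 rad = 0.2489°
d = R·c = 6378.14 × 0.004344 = 27.7 km

27.7 km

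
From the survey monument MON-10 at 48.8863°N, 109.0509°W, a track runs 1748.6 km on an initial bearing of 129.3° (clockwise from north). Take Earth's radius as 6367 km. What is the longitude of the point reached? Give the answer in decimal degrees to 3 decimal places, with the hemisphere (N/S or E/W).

93.659°W

δ = d/R = 1748.6/6367 = 0.274635 rad
φ₂ = arcsin(sin φ₁ cos δ + cos φ₁ sin δ cos θ)
   = arcsin(0.75341·0.96252 + 0.65756·0.27120·-0.63338) = 37.75045°
λ₂ = λ₁ + atan2(sin θ sin δ cos φ₁, cos δ − sin φ₁ sin φ₂) = -93.65911°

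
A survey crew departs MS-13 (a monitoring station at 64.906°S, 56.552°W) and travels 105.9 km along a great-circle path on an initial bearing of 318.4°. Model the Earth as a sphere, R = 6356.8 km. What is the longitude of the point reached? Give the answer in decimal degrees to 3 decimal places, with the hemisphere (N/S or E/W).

58.007°W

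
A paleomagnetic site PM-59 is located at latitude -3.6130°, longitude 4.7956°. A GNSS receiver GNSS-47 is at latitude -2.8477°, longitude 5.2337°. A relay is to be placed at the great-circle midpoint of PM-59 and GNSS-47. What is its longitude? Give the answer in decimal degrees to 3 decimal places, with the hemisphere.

Bx = cos φ₂ cos Δλ = 0.998736,  By = cos φ₂ sin Δλ = 0.007637
φₘ = atan2(sin φ₁ + sin φ₂, √((cos φ₁ + Bx)² + By²)) = -3.23037°
λₘ = λ₁ + atan2(By, cos φ₁ + Bx) = 5.01473°

5.015°E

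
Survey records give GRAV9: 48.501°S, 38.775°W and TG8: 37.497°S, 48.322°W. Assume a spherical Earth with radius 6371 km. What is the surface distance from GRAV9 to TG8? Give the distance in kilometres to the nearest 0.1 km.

1446.6 km

Δφ = 11.0040°,  Δλ = -9.5470°
a = sin²(Δφ/2) + cos φ₁ cos φ₂ sin²(Δλ/2) = 0.012834
c = 2·arcsin(√a) = 0.227058 rad = 13.0095°
d = R·c = 6371 × 0.227058 = 1446.6 km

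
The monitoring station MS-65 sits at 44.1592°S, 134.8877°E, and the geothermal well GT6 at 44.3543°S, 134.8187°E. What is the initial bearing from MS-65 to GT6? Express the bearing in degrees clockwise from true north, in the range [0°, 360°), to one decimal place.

194.2°

Δλ = -0.0690°
y = sin Δλ · cos φ₂ = -0.000861
x = cos φ₁ sin φ₂ − sin φ₁ cos φ₂ cos Δλ = -0.003405
θ = atan2(y, x) = -165.8099° → 194.1901° (mod 360°)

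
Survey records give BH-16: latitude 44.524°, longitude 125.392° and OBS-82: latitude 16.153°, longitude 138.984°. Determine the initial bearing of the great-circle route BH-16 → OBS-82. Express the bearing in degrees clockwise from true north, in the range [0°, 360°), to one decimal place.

Δλ = 13.5920°
y = sin Δλ · cos φ₂ = 0.225729
x = cos φ₁ sin φ₂ − sin φ₁ cos φ₂ cos Δλ = -0.456316
θ = atan2(y, x) = 153.6795° → 153.6795° (mod 360°)

153.7°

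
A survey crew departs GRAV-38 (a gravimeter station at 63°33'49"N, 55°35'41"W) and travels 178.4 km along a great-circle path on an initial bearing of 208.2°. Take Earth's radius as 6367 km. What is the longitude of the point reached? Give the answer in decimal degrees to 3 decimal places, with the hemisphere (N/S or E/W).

GRAV-38: φ = +63.56361°, λ = -55.59472°
δ = d/R = 178.4/6367 = 0.028019 rad
φ₂ = arcsin(sin φ₁ cos δ + cos φ₁ sin δ cos θ)
   = arcsin(0.89543·0.99961 + 0.44520·0.02802·-0.88130) = 62.13918°
λ₂ = λ₁ + atan2(sin θ sin δ cos φ₁, cos δ − sin φ₁ sin φ₂) = -57.21808°

57.218°W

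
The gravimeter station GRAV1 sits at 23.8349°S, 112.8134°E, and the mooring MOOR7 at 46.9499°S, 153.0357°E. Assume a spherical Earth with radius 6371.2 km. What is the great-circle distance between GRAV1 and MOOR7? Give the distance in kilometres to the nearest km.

Δφ = -23.1150°,  Δλ = 40.2223°
a = sin²(Δφ/2) + cos φ₁ cos φ₂ sin²(Δλ/2) = 0.113964
c = 2·arcsin(√a) = 0.688702 rad = 39.4597°
d = R·c = 6371.2 × 0.688702 = 4387.9 km

4388 km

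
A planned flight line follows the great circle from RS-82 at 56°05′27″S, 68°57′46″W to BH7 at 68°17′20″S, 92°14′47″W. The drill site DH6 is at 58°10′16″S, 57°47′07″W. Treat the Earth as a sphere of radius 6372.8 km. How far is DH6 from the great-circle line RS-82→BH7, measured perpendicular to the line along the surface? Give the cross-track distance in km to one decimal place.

705.0 km

RS-82: φ = -56.09083°, λ = -68.96278°
BH7: φ = -68.28889°, λ = -92.24639°
DH6: φ = -58.17111°, λ = -57.78528°
δ₁₃ = central angle RS-82→DH6 = 0.111771 rad  (haversine)
θ₁₃ = bearing RS-82→DH6 = 113.571°,  θ₁₂ = bearing RS-82→BH7 = 211.750°
dₓₜ = R·arcsin(sin δ₁₃ · sin(θ₁₃ − θ₁₂)) = 6372.8·arcsin(0.11154·sin(-98.180°)) = -705.021 km
|dₓₜ| = 705.021 km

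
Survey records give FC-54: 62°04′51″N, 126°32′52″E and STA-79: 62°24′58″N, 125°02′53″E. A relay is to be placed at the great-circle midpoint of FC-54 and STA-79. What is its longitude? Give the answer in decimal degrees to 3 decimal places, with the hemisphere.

125.802°E

FC-54: φ = +62.08083°, λ = +126.54778°
STA-79: φ = +62.41611°, λ = +125.04806°
Bx = cos φ₂ cos Δλ = 0.462888,  By = cos φ₂ sin Δλ = -0.012119
φₘ = atan2(sin φ₁ + sin φ₂, √((cos φ₁ + Bx)² + By²)) = 62.25049°
λₘ = λ₁ + atan2(By, cos φ₁ + Bx) = 125.80209°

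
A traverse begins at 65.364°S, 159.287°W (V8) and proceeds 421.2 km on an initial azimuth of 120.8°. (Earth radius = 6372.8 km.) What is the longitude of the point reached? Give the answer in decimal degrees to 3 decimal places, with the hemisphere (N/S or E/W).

δ = d/R = 421.2/6372.8 = 0.066093 rad
φ₂ = arcsin(sin φ₁ cos δ + cos φ₁ sin δ cos θ)
   = arcsin(-0.90897·0.99782 + 0.41685·0.06605·-0.51204) = -67.08549°
λ₂ = λ₁ + atan2(sin θ sin δ cos φ₁, cos δ − sin φ₁ sin φ₂) = -150.90905°

150.909°W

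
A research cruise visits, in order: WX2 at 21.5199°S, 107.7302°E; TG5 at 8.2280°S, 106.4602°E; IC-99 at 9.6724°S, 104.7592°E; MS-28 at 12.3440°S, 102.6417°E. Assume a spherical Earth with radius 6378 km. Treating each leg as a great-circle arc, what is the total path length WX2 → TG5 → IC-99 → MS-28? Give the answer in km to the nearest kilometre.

2109 km

WX2→TG5: c = 0.232969 rad, d = 1485.88 km
TG5→IC-99: c = 0.038672 rad, d = 246.65 km
IC-99→MS-28: c = 0.059076 rad, d = 376.79 km
Total = 1485.88 + 246.65 + 376.79 = 2109.31 km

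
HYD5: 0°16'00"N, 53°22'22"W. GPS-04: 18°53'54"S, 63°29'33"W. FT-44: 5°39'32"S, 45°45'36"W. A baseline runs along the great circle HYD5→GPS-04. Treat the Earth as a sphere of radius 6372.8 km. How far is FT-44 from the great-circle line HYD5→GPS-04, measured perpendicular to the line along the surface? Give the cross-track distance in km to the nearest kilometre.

1051 km

HYD5: φ = +0.26667°, λ = -53.37278°
GPS-04: φ = -18.89833°, λ = -63.49250°
FT-44: φ = -5.65889°, λ = -45.76000°
δ₁₃ = central angle HYD5→FT-44 = 0.168211 rad  (haversine)
θ₁₃ = bearing HYD5→FT-44 = 128.053°,  θ₁₂ = bearing HYD5→GPS-04 = 206.861°
dₓₜ = R·arcsin(sin δ₁₃ · sin(θ₁₃ − θ₁₂)) = 6372.8·arcsin(0.16742·sin(-78.808°)) = -1051.395 km
|dₓₜ| = 1051.395 km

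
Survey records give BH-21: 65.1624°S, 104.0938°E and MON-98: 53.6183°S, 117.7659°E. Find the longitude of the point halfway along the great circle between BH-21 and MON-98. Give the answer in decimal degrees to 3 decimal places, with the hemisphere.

112.103°E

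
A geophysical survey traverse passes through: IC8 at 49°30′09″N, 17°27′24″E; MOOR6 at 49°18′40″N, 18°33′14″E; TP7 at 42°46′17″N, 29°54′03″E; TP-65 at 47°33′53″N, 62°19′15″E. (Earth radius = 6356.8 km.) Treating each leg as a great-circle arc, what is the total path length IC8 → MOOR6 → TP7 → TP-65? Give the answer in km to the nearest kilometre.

IC8: φ = +49.50250°, λ = +17.45667°
MOOR6: φ = +49.31111°, λ = +18.55389°
TP7: φ = +42.77139°, λ = +29.90083°
TP-65: φ = +47.56472°, λ = +62.32083°
IC8→MOOR6: c = 0.012901 rad, d = 82.01 km
MOOR6→TP7: c = 0.178344 rad, d = 1133.70 km
TP7→TP-65: c = 0.404491 rad, d = 2571.27 km
Total = 82.01 + 1133.70 + 2571.27 = 3786.98 km

3787 km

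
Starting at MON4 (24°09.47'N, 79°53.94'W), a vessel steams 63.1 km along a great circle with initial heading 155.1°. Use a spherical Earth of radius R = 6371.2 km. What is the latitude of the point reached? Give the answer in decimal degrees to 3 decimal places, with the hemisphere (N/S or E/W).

MON4: φ = +24.15783°, λ = -79.89900°
δ = d/R = 63.1/6371.2 = 0.009904 rad
φ₂ = arcsin(sin φ₁ cos δ + cos φ₁ sin δ cos θ)
   = arcsin(0.40925·0.99995 + 0.91242·0.00990·-0.90704) = 23.64291°
λ₂ = λ₁ + atan2(sin θ sin δ cos φ₁, cos δ − sin φ₁ sin φ₂) = -79.63819°

23.643°N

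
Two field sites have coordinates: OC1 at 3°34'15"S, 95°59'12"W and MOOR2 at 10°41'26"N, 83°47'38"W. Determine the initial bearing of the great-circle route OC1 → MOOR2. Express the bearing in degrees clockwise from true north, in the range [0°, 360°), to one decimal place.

40.3°

OC1: φ = -3.57083°, λ = -95.98667°
MOOR2: φ = +10.69056°, λ = -83.79389°
Δλ = 12.1928°
y = sin Δλ · cos φ₂ = 0.207536
x = cos φ₁ sin φ₂ − sin φ₁ cos φ₂ cos Δλ = 0.244965
θ = atan2(y, x) = 40.2714° → 40.2714° (mod 360°)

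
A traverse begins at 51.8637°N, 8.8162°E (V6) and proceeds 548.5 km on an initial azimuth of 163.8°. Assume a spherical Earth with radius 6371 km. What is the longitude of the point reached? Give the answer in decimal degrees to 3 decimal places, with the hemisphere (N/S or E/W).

δ = d/R = 548.5/6371 = 0.086093 rad
φ₂ = arcsin(sin φ₁ cos δ + cos φ₁ sin δ cos θ)
   = arcsin(0.78654·0.99630 + 0.61753·0.08599·-0.96029) = 47.10812°
λ₂ = λ₁ + atan2(sin θ sin δ cos φ₁, cos δ − sin φ₁ sin φ₂) = 10.83611°

10.836°E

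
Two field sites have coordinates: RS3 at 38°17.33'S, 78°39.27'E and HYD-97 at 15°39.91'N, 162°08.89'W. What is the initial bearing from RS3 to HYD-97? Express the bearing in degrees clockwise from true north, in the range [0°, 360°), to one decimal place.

95.4°

RS3: φ = -38.28883°, λ = +78.65450°
HYD-97: φ = +15.66517°, λ = -162.14817°
Δλ = 119.1973°
y = sin Δλ · cos φ₂ = 0.840520
x = cos φ₁ sin φ₂ − sin φ₁ cos φ₂ cos Δλ = -0.079104
θ = atan2(y, x) = 95.3764° → 95.3764° (mod 360°)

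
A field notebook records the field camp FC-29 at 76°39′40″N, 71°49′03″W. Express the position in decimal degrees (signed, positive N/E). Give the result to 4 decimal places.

+76.6611°, -71.8175°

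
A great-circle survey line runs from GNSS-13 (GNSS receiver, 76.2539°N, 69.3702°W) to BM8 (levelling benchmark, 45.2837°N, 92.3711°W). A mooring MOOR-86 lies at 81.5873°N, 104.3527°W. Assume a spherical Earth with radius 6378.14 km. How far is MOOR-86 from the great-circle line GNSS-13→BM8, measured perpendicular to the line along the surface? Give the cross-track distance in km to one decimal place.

δ₁₃ = central angle GNSS-13→MOOR-86 = 0.145802 rad  (haversine)
θ₁₃ = bearing GNSS-13→MOOR-86 = 324.737°,  θ₁₂ = bearing GNSS-13→BM8 = 210.851°
dₓₜ = R·arcsin(sin δ₁₃ · sin(θ₁₃ − θ₁₂)) = 6378.14·arcsin(0.14529·sin(113.885°)) = 849.806 km
|dₓₜ| = 849.806 km

849.8 km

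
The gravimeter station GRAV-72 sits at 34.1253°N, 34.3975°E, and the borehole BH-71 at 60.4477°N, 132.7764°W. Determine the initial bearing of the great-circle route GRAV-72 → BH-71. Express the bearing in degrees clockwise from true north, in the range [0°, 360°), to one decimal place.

353.7°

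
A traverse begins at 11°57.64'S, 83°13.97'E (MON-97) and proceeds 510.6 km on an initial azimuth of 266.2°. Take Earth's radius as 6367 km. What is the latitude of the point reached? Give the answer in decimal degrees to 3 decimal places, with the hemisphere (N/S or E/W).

MON-97: φ = -11.96067°, λ = +83.23283°
δ = d/R = 510.6/6367 = 0.080195 rad
φ₂ = arcsin(sin φ₁ cos δ + cos φ₁ sin δ cos θ)
   = arcsin(-0.20724·0.99679 + 0.97829·0.08011·-0.06627) = -12.22598°
λ₂ = λ₁ + atan2(sin θ sin δ cos φ₁, cos δ − sin φ₁ sin φ₂) = 78.54151°

12.226°S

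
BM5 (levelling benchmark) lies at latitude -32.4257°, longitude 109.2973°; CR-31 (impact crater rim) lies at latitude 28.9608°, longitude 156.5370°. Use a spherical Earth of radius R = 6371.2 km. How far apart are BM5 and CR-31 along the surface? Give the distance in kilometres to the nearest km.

Δφ = 61.3865°,  Δλ = 47.2397°
a = sin²(Δφ/2) + cos φ₁ cos φ₂ sin²(Δλ/2) = 0.379110
c = 2·arcsin(√a) = 1.326597 rad = 76.0084°
d = R·c = 6371.2 × 1.326597 = 8452.0 km

8452 km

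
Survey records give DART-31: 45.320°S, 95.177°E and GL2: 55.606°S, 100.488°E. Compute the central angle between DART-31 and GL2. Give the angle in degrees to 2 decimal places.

Δφ = -10.2860°,  Δλ = 5.3110°
a = sin²(Δφ/2) + cos φ₁ cos φ₂ sin²(Δλ/2) = 0.008888
c = 2·arcsin(√a) = 0.188835 rad = 10.8195°

10.82°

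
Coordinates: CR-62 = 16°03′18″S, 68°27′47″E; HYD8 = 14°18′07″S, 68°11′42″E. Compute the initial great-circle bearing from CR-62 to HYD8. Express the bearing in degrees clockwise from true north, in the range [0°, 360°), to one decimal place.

351.6°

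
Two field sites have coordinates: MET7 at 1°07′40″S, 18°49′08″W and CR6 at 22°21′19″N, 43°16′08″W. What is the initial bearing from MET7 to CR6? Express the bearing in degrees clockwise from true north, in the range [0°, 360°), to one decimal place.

316.0°

MET7: φ = -1.12778°, λ = -18.81889°
CR6: φ = +22.35528°, λ = -43.26889°
Δλ = -24.4500°
y = sin Δλ · cos φ₂ = -0.382792
x = cos φ₁ sin φ₂ − sin φ₁ cos φ₂ cos Δλ = 0.396845
θ = atan2(y, x) = -43.9673° → 316.0327° (mod 360°)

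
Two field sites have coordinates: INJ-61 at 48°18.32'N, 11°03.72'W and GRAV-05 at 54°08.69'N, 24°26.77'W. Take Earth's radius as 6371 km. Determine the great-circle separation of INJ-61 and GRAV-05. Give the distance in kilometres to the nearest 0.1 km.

1133.0 km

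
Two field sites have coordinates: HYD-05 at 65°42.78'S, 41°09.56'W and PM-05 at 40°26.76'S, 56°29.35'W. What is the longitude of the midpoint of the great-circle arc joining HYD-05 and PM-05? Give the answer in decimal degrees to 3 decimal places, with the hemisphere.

HYD-05: φ = -65.71300°, λ = -41.15933°
PM-05: φ = -40.44600°, λ = -56.48917°
Bx = cos φ₂ cos Δλ = 0.733941,  By = cos φ₂ sin Δλ = -0.201194
φₘ = atan2(sin φ₁ + sin φ₂, √((cos φ₁ + Bx)² + By²)) = -53.30405°
λₘ = λ₁ + atan2(By, cos φ₁ + Bx) = -51.12323°

51.123°W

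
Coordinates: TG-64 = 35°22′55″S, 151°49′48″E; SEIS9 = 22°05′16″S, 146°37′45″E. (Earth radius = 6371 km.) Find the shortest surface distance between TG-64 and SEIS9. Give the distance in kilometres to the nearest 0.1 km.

TG-64: φ = -35.38194°, λ = +151.83000°
SEIS9: φ = -22.08778°, λ = +146.62917°
Δφ = 13.2942°,  Δλ = -5.2008°
a = sin²(Δφ/2) + cos φ₁ cos φ₂ sin²(Δλ/2) = 0.014954
c = 2·arcsin(√a) = 0.245187 rad = 14.0482°
d = R·c = 6371 × 0.245187 = 1562.1 km

1562.1 km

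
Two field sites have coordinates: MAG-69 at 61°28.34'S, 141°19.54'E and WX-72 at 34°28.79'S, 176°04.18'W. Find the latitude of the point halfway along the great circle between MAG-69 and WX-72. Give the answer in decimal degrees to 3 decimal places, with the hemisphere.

49.832°S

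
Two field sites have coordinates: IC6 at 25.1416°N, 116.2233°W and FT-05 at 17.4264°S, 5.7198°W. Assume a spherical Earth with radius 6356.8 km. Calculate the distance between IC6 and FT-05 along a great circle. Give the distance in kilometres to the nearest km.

Δφ = -42.5680°,  Δλ = 110.5035°
a = sin²(Δφ/2) + cos φ₁ cos φ₂ sin²(Δλ/2) = 0.714882
c = 2·arcsin(√a) = 2.015027 rad = 115.4526°
d = R·c = 6356.8 × 2.015027 = 12809.1 km

12809 km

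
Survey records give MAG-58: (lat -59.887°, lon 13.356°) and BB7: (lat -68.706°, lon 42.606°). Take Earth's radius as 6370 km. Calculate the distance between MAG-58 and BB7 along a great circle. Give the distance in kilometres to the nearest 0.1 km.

Δφ = -8.8190°,  Δλ = 29.2500°
a = sin²(Δφ/2) + cos φ₁ cos φ₂ sin²(Δλ/2) = 0.017527
c = 2·arcsin(√a) = 0.265556 rad = 15.2152°
d = R·c = 6370 × 0.265556 = 1691.6 km

1691.6 km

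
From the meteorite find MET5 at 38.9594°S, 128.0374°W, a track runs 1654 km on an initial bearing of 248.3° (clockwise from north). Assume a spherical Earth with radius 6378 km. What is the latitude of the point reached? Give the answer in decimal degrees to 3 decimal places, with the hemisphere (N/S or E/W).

42.959°S

δ = d/R = 1654/6378 = 0.259329 rad
φ₂ = arcsin(sin φ₁ cos δ + cos φ₁ sin δ cos θ)
   = arcsin(-0.62877·0.96656 + 0.77759·0.25643·-0.36975) = -42.95879°
λ₂ = λ₁ + atan2(sin θ sin δ cos φ₁, cos δ − sin φ₁ sin φ₂) = -147.03692°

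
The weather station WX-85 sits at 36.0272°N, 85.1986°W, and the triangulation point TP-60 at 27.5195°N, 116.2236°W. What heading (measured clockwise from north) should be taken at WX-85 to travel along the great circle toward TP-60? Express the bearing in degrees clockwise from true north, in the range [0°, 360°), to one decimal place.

260.9°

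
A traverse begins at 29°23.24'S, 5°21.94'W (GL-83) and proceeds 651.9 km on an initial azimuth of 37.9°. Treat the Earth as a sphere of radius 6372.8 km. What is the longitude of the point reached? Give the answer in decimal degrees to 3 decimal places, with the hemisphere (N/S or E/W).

1.406°W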